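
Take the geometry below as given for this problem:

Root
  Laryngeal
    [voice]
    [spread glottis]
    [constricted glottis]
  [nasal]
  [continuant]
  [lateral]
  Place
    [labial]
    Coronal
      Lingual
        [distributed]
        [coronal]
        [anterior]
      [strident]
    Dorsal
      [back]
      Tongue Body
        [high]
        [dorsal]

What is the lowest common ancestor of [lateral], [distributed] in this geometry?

Root

[lateral]: Root > [lateral].
[distributed] lies under Lingual (below Place).
The lowest node appearing on every path is Root; each proper daughter of Root fails to dominate at least one of the listed features.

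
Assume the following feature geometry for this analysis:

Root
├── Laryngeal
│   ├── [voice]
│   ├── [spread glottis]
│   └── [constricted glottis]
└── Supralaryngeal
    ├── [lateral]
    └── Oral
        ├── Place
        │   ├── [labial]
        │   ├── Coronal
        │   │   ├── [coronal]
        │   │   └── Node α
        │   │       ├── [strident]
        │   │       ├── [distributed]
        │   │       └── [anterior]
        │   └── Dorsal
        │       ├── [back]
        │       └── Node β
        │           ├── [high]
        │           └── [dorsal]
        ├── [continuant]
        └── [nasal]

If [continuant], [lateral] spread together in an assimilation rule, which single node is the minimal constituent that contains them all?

Supralaryngeal

[continuant]: Root → Supralaryngeal → Oral → [continuant].
[lateral]: Root → Supralaryngeal → [lateral].
The listed terminals split across distinct daughters of Supralaryngeal, so Supralaryngeal itself is the smallest node containing them all.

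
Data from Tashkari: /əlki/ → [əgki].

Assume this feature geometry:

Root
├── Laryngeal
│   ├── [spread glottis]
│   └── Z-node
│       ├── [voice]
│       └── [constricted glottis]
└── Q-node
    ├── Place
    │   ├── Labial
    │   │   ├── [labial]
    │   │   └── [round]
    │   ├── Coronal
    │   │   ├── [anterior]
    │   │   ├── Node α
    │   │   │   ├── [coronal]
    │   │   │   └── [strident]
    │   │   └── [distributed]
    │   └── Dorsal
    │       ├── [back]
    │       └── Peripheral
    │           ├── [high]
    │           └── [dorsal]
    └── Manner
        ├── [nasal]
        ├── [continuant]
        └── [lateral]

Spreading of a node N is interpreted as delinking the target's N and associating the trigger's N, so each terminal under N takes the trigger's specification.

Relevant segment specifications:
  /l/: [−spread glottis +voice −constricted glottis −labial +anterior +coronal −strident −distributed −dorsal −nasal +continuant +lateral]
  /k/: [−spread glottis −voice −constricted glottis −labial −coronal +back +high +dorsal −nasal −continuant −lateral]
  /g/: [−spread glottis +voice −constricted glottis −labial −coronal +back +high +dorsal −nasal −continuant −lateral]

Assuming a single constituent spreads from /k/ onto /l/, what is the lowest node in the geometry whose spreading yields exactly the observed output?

Q-node

The alternation /l/ → [g] changes [continuant], [lateral], [coronal], [anterior], [distributed], [strident], [dorsal], [high], [back] and nothing else.
The smallest constituent containing every changed terminal is Q-node — each of its daughters lacks at least one of the affected features.
Spreading Q-node from /k/ overwrites each of those terminals with /k/'s values, yielding exactly [g].
Since [voice] is preserved even though /k/ disagrees there, no node above Q-node spread.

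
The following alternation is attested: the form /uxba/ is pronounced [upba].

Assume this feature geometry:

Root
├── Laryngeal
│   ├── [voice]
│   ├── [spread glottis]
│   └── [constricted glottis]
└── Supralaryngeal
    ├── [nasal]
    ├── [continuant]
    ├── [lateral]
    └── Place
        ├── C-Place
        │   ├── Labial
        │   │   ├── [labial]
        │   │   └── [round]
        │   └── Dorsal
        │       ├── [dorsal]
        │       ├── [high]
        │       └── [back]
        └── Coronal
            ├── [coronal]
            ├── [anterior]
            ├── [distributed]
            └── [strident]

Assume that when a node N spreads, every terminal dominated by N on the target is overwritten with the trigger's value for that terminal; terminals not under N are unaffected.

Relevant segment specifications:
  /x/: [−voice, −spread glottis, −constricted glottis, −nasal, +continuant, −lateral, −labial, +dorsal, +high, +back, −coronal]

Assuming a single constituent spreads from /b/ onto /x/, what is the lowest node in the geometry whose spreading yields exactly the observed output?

Supralaryngeal

Feature comparison: [continuant], [labial], [round], [dorsal], [high], [back] differ between /x/ and [p]; the remaining terminals match.
Tracing each changed feature up the tree, the paths first meet at Supralaryngeal; any lower node misses at least one of them.
Delinking /x/'s Supralaryngeal and associating /b/'s Supralaryngeal gives precisely the feature bundle of [p].
Had Root spread, [voice] would have taken /b/'s value; it stays as in /x/, confirming the spreading constituent is exactly Supralaryngeal.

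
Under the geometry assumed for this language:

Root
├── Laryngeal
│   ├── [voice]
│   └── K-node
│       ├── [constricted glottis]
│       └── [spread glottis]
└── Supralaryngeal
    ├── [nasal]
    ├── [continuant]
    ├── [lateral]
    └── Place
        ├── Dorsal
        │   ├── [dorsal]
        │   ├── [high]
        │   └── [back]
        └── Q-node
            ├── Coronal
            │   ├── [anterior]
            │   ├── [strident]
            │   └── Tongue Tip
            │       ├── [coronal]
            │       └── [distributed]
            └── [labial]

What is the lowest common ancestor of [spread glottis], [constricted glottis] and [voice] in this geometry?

Laryngeal

[spread glottis]: Root → Laryngeal → K-node → [spread glottis].
[constricted glottis]: Root → Laryngeal → K-node → [constricted glottis].
[voice]: Root → Laryngeal → [voice].
The lowest node appearing on every path is Laryngeal; each proper daughter of Laryngeal fails to dominate at least one of the listed features.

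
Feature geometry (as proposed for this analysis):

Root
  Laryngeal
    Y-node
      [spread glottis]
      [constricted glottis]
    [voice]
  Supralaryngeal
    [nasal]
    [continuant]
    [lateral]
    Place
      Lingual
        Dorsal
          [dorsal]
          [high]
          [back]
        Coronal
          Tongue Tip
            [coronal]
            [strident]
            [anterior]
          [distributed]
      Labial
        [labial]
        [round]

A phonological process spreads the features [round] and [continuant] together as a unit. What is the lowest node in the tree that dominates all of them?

[round] lies under Labial (below Supralaryngeal).
[continuant] lies under Supralaryngeal (below Supralaryngeal).
Supralaryngeal is the lowest common ancestor — every listed feature sits under it, and no single subconstituent of Supralaryngeal covers them all.

Supralaryngeal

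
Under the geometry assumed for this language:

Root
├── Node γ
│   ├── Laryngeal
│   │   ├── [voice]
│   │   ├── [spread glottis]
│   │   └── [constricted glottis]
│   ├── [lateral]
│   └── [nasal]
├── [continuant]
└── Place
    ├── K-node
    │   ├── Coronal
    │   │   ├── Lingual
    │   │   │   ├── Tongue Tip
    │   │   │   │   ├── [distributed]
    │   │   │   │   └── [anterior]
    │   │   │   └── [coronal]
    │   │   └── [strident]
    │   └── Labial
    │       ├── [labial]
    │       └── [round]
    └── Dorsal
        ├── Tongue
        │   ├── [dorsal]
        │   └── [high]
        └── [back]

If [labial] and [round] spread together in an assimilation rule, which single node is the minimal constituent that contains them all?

[labial]: Root > Place > K-node > Labial > [labial].
[round]: Root > Place > K-node > Labial > [round].
The lowest node appearing on every path is Labial; each proper daughter of Labial fails to dominate at least one of the listed features.

Labial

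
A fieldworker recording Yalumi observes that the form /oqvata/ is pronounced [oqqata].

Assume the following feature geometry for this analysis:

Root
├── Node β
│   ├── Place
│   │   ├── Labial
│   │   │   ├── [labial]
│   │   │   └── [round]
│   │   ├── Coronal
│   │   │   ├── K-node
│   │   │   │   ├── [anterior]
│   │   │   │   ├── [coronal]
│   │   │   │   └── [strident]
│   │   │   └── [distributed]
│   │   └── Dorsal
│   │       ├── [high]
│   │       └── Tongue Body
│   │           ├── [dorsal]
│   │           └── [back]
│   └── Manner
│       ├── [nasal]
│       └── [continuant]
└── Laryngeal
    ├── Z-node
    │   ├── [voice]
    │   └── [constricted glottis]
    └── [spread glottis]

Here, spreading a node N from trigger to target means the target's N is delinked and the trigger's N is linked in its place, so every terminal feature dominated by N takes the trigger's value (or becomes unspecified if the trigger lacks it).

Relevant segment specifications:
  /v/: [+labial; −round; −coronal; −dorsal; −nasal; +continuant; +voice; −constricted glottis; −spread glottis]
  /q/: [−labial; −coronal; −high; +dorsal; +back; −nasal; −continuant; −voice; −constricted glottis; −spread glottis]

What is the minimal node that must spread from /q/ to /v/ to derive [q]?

The alternation /v/ → [q] changes [voice], [continuant], [labial], [round], [dorsal], [high], [back] and nothing else.
Tracing each changed feature up the tree, the paths first meet at Root; any lower node misses at least one of them.
Spreading Root from /q/ overwrites each of those terminals with /q/'s values, yielding exactly [q].

Root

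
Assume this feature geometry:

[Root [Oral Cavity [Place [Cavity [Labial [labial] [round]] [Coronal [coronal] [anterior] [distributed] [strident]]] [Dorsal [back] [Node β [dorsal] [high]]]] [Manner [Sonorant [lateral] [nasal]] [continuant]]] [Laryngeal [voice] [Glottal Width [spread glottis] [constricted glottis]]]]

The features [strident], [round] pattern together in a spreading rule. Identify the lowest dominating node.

Cavity

[strident] is immediately dominated by Coronal.
[round] is immediately dominated by Labial.
These paths first converge at Cavity; no daughter of Cavity dominates all 2 features, so Cavity is the minimal constituent.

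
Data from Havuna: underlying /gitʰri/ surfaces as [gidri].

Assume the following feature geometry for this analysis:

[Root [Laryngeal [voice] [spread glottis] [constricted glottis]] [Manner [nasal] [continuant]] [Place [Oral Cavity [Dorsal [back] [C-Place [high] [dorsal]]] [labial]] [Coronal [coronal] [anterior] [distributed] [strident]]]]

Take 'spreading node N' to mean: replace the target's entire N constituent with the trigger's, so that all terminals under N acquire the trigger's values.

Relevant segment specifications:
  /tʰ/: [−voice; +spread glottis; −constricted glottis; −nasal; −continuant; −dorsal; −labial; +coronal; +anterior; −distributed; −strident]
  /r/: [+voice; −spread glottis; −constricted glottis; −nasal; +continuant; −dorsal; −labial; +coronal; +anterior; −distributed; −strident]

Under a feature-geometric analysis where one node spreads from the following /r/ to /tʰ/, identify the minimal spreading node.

/tʰ/ and [d] differ in [voice], [spread glottis]; every other specified feature is identical.
In this geometry the lowest node dominating all of them is Laryngeal: every daughter of Laryngeal dominates only a proper subset, so no lower node suffices.
If Laryngeal spreads, every terminal under it takes /r/'s value, producing [d] as observed.
Since [continuant] is preserved even though /r/ disagrees there, no node above Laryngeal spread.

Laryngeal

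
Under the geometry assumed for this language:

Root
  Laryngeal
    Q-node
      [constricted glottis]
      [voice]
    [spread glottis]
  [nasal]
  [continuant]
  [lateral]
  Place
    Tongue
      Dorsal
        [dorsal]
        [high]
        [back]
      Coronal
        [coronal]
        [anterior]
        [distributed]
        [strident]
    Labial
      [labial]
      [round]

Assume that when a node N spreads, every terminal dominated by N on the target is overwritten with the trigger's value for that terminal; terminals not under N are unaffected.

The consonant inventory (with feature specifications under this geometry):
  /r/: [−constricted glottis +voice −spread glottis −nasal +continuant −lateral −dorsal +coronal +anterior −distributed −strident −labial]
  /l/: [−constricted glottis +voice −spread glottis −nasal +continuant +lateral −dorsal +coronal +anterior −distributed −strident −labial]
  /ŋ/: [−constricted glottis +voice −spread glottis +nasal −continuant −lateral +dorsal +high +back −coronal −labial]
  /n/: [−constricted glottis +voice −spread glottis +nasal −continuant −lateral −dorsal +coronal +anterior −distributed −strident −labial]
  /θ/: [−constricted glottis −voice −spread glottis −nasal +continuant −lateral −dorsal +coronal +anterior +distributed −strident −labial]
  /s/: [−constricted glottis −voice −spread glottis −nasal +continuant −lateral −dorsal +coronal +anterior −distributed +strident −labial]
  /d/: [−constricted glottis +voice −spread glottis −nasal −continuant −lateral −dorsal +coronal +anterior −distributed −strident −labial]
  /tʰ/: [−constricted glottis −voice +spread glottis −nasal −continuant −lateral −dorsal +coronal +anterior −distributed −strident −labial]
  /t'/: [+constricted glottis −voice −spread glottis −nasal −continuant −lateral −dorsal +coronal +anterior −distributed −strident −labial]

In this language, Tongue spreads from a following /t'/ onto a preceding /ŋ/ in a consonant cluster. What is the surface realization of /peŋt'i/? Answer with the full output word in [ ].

[pent'i]

Terminals under Tongue in this geometry: [dorsal], [high], [back], [coronal], [anterior], [distributed], [strident].
The target acquires /t'/'s values for everything under Tongue — [−dorsal], [+coronal], [+anterior], [−distributed], [−strident] — while keeping its own [constricted glottis], [voice], [spread glottis], ….
This feature bundle is that of [n], so /peŋt'i/ surfaces as [pent'i].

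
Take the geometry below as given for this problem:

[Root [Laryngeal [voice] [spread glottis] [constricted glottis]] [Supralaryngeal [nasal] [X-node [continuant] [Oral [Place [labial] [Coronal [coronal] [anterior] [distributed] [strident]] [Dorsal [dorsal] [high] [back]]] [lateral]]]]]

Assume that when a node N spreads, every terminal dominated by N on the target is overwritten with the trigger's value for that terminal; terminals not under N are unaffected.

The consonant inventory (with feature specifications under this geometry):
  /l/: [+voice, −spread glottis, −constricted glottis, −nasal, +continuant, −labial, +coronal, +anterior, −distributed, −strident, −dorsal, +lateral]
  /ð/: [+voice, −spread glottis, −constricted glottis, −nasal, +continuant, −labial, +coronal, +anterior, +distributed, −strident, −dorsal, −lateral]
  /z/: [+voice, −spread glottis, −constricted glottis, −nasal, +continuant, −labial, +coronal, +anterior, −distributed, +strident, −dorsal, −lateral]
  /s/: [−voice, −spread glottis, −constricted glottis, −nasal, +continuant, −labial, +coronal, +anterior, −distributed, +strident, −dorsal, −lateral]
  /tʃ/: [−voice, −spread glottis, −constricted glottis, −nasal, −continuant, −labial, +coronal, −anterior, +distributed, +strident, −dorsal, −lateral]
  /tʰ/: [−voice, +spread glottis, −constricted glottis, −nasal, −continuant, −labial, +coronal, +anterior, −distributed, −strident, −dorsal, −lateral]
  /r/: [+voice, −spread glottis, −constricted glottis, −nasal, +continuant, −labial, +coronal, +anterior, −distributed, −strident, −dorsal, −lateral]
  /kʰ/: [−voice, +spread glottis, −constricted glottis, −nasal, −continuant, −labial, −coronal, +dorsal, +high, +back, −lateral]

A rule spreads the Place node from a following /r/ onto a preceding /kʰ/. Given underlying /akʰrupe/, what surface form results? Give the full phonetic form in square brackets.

[atʰrupe]

Place immediately or transitively dominates [labial], [coronal], [anterior], [distributed], [strident], [dorsal], [high], [back].
Spreading Place from /r/ onto /kʰ/ replaces those values with /r/'s: [−labial], [+coronal], [+anterior], [−distributed], [−strident], [−dorsal]. Features outside Place ([voice], [spread glottis], [constricted glottis], …) stay as in /kʰ/.
Among the inventory, only /tʰ/ has exactly this specification, giving the surface form [atʰrupe].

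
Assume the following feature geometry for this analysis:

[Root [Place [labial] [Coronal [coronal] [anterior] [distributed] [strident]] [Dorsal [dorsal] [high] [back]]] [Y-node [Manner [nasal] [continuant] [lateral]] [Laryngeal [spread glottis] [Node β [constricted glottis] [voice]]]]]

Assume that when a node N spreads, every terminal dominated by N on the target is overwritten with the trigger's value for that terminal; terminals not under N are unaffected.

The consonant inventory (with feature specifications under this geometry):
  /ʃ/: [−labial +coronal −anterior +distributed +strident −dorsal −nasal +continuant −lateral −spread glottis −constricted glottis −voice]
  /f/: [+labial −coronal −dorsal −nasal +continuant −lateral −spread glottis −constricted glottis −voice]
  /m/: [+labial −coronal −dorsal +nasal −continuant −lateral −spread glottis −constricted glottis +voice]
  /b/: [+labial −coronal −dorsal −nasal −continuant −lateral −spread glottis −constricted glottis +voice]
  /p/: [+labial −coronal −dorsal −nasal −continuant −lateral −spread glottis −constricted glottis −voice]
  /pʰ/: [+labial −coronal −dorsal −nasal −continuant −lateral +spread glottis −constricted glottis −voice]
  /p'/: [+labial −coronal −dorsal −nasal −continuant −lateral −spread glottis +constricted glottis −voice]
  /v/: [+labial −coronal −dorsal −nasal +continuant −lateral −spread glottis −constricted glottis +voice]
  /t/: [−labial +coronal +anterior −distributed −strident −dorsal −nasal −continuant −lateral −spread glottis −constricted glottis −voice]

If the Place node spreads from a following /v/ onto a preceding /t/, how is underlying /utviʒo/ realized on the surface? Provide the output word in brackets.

[upviʒo]

The Place node dominates the terminals [labial], [coronal], [anterior], [distributed], [strident], [dorsal], [high], [back].
After delinking /t/'s Place and linking /v/'s, the affected terminals become [+labial], [−coronal], [−dorsal]; [nasal], [continuant], [lateral], … (outside Place) are retained from /t/.
The resulting bundle matches /p/ in the inventory; substituting it for /t/ gives [upviʒo].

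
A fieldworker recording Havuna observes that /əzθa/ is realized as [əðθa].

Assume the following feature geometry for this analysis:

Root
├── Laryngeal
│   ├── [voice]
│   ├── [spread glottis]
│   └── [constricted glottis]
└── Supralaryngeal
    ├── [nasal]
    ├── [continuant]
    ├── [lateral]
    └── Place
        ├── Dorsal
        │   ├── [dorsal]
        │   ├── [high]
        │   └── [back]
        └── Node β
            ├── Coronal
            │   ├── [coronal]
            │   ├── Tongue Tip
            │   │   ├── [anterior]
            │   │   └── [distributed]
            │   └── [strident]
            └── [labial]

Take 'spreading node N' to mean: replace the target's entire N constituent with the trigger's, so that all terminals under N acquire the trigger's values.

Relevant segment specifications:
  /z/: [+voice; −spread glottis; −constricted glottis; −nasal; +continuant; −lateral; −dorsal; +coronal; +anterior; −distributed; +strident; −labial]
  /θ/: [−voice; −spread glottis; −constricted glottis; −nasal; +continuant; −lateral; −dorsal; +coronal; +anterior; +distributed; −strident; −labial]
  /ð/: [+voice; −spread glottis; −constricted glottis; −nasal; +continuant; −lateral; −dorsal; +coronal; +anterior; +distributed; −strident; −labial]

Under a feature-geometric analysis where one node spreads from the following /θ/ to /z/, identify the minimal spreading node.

Feature comparison: [distributed], [strident] differ between /z/ and [ð]; the remaining terminals match.
Tracing each changed feature up the tree, the paths first meet at Coronal; any lower node misses at least one of them.
If Coronal spreads, every terminal under it takes /θ/'s value, producing [ð] as observed.
[voice] stays as in /z/ although /θ/ differs there, so no node dominating it spread; among the remaining candidates Coronal is the lowest that derives the output.

Coronal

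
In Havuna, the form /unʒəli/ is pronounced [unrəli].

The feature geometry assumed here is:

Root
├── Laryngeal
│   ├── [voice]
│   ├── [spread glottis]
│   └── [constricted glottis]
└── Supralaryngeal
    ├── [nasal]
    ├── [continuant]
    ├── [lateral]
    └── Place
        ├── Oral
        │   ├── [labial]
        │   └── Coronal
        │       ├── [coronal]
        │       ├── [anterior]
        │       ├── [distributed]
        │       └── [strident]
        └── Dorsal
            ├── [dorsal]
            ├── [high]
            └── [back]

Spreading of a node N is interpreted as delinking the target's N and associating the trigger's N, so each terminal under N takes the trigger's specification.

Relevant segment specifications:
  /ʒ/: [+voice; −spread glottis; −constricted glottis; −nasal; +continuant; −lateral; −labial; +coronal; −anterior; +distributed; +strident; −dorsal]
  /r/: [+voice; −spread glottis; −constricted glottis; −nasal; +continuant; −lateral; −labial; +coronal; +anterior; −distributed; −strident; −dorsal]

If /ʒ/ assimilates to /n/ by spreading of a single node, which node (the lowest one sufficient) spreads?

Comparing /ʒ/ with its surface form [r], the features that change are [anterior], [distributed], [strident].
The smallest constituent containing every changed terminal is Coronal — each of its daughters lacks at least one of the affected features.
If Coronal spreads, every terminal under it takes /n/'s value, producing [r] as observed.
Features on which the two segments disagree outside Coronal, such as [nasal], [continuant], are unchanged — nothing dominating them spread, and Coronal is the minimal sufficient constituent.

Coronal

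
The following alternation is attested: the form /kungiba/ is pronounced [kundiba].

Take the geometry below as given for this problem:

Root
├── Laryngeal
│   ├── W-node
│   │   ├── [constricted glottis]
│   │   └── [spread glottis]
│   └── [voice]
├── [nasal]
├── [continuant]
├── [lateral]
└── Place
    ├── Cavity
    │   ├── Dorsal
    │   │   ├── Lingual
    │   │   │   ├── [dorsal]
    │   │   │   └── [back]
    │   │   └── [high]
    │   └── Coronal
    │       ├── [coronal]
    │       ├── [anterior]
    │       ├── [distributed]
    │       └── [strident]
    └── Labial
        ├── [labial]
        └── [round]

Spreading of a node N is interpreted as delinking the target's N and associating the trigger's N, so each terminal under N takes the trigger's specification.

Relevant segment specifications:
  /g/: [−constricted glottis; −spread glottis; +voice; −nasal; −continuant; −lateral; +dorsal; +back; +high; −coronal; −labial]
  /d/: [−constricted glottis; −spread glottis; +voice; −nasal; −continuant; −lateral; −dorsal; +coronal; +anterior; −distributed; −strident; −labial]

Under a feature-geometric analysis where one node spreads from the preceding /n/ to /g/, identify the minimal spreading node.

Comparing /g/ with its surface form [d], the features that change are [coronal], [anterior], [distributed], [strident], [dorsal], [high], [back].
These terminals are all dominated by Cavity, and no proper subconstituent of Cavity covers them all; Cavity is their lowest common ancestor.
If Cavity spreads, every terminal under it takes /n/'s value, producing [d] as observed.
[nasal], a feature on which the two segments disagree outside Cavity, is unchanged — nothing dominating it spread, and Cavity is the minimal sufficient constituent.

Cavity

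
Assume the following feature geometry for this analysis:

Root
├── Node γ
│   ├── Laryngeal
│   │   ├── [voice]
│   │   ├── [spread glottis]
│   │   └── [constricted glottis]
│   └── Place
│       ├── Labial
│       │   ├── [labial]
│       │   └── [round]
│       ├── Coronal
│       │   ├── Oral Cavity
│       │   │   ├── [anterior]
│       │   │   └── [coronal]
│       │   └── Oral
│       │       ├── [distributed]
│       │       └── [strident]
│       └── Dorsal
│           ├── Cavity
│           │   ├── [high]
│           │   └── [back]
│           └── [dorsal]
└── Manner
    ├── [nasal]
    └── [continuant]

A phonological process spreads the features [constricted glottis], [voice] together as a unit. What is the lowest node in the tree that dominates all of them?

Laryngeal

[constricted glottis] lies under Laryngeal (below Node γ).
[voice]: Root ▹ Node γ ▹ Laryngeal ▹ [voice].
Laryngeal is the lowest common ancestor — every listed feature sits under it, and no single subconstituent of Laryngeal covers them all.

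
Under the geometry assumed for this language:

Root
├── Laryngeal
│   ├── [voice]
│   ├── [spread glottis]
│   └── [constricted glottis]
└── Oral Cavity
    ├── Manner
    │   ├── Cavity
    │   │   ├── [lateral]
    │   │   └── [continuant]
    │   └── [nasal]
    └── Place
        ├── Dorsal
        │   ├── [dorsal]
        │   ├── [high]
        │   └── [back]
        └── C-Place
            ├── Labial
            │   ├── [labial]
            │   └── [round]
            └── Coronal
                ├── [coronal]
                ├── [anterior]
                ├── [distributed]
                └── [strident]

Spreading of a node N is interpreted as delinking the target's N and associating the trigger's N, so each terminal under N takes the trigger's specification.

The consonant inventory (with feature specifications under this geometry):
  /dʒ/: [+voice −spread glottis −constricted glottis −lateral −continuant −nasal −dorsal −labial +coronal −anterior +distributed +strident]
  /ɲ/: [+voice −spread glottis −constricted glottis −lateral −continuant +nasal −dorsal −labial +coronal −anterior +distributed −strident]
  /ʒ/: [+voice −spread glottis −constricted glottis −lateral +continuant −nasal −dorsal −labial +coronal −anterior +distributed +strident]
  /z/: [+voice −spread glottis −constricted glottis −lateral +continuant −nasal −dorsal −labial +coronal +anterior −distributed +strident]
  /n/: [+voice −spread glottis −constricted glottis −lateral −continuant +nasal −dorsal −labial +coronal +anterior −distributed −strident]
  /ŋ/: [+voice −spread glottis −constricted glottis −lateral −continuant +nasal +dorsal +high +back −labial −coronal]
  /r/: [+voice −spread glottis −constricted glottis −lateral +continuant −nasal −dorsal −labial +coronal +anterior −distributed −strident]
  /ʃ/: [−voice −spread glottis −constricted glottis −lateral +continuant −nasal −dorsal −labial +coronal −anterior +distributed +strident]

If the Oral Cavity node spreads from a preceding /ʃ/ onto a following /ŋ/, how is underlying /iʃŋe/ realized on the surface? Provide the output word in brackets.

Oral Cavity immediately or transitively dominates [lateral], [continuant], [nasal], [dorsal], [high], [back], [labial], [round], [coronal], [anterior], [distributed], [strident].
Spreading Oral Cavity from /ʃ/ onto /ŋ/ replaces those values with /ʃ/'s: [−lateral], [+continuant], [−nasal], [−dorsal], [−labial], [+coronal], [−anterior], [+distributed], [+strident]. Features outside Oral Cavity ([voice], [spread glottis], [constricted glottis]) stay as in /ŋ/.
Among the inventory, only /ʒ/ has exactly this specification, giving the surface form [iʃʒe].

[iʃʒe]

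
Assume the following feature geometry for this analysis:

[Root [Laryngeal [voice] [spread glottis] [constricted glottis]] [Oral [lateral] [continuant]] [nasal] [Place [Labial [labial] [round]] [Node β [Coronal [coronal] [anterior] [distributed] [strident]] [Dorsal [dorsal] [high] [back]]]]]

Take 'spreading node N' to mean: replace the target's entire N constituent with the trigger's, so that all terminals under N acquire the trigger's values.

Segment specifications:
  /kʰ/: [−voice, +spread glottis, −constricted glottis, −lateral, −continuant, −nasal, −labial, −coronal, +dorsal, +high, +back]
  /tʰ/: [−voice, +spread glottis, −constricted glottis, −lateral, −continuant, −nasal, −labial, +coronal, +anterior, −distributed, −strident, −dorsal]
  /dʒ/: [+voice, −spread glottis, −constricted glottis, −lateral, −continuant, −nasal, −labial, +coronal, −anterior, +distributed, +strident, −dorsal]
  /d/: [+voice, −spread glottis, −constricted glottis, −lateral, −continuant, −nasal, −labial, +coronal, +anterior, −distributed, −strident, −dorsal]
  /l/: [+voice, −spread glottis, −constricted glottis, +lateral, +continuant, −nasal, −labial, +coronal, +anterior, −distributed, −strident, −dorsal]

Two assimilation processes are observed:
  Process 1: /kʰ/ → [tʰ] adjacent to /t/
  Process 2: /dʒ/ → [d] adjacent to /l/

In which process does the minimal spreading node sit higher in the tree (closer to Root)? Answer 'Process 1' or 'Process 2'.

Process 1

Process 1: the features that change are [coronal], [anterior], [distributed], [strident], [dorsal], [high], [back]; the minimal node is Node β (depth 2).
Process 2 alters [anterior], [distributed], [strident]; the lowest common ancestor is Coronal (depth 3 from Root).
Node β (depth 2) sits above Coronal (depth 3), making Process 1 the one with the higher spreading node.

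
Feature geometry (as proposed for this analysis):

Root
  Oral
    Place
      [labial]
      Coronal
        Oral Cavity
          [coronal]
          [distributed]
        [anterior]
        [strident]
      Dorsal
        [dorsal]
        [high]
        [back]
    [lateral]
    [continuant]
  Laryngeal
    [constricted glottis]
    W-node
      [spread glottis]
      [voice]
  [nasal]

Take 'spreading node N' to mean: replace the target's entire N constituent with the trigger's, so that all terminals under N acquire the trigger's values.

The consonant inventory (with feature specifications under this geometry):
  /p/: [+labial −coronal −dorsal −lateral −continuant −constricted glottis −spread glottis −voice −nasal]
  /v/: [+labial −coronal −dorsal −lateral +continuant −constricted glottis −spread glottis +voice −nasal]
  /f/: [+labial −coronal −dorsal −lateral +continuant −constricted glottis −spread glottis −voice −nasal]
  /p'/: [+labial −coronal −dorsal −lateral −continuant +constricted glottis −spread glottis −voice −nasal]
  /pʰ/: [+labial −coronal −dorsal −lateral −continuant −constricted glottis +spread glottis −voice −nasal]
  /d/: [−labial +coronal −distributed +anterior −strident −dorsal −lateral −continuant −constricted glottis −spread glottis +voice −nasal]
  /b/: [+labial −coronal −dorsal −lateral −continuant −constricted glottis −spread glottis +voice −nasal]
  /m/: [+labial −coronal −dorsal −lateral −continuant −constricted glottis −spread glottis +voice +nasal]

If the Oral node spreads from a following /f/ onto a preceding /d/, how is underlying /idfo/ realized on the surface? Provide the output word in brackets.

The Oral node dominates the terminals [labial], [coronal], [distributed], [anterior], [strident], [dorsal], [high], [back], [lateral], [continuant].
Spreading Oral from /f/ onto /d/ replaces those values with /f/'s: [+labial], [−coronal], [−dorsal], [−lateral], [+continuant]. Features outside Oral ([constricted glottis], [spread glottis], [voice], …) stay as in /d/.
Among the inventory, only /v/ has exactly this specification, giving the surface form [ivfo].

[ivfo]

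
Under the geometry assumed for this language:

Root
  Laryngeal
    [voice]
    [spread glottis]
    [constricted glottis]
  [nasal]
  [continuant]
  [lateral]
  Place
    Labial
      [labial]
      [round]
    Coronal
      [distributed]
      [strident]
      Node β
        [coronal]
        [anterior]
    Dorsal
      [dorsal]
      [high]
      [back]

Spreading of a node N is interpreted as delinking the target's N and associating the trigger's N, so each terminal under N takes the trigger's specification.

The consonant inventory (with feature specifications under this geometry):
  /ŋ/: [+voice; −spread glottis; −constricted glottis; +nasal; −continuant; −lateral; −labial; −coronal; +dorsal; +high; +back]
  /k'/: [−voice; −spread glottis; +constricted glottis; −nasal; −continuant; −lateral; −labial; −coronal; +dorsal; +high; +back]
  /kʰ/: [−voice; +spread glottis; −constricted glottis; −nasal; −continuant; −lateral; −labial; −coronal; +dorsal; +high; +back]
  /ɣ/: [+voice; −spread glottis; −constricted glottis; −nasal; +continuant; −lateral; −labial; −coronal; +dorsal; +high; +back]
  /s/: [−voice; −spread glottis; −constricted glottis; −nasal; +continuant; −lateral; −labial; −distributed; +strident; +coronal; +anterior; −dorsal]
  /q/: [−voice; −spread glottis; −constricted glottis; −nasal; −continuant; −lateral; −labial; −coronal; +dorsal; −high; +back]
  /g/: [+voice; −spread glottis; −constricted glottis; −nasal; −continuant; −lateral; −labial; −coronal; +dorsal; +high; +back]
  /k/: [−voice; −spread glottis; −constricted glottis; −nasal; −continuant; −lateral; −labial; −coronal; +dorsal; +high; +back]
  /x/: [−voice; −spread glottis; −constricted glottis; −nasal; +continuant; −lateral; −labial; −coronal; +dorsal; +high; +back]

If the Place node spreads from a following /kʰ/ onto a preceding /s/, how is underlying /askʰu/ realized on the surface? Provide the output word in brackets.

[axkʰu]

Place immediately or transitively dominates [labial], [round], [distributed], [strident], [coronal], [anterior], [dorsal], [high], [back].
The target acquires /kʰ/'s values for everything under Place — [−labial], [−coronal], [+dorsal], [+high], [+back] — while keeping its own [voice], [spread glottis], [constricted glottis], ….
Among the inventory, only /x/ has exactly this specification, giving the surface form [axkʰu].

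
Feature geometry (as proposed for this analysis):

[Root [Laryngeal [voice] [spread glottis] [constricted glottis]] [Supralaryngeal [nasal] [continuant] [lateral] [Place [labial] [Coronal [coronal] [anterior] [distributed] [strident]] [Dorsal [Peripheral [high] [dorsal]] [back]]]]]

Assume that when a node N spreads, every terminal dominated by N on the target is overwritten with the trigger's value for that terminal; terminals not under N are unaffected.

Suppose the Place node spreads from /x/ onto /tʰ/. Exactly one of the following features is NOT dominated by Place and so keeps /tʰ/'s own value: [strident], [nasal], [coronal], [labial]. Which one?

Under this geometry, Place contains [labial], [coronal], [anterior], [distributed], [strident], [high], [dorsal], [back].
[labial], [strident], [coronal] all lie under Place, so they are overwritten when Place spreads.
[nasal] attaches under Supralaryngeal, not under Place, so /tʰ/ retains its own value for [nasal].

[nasal]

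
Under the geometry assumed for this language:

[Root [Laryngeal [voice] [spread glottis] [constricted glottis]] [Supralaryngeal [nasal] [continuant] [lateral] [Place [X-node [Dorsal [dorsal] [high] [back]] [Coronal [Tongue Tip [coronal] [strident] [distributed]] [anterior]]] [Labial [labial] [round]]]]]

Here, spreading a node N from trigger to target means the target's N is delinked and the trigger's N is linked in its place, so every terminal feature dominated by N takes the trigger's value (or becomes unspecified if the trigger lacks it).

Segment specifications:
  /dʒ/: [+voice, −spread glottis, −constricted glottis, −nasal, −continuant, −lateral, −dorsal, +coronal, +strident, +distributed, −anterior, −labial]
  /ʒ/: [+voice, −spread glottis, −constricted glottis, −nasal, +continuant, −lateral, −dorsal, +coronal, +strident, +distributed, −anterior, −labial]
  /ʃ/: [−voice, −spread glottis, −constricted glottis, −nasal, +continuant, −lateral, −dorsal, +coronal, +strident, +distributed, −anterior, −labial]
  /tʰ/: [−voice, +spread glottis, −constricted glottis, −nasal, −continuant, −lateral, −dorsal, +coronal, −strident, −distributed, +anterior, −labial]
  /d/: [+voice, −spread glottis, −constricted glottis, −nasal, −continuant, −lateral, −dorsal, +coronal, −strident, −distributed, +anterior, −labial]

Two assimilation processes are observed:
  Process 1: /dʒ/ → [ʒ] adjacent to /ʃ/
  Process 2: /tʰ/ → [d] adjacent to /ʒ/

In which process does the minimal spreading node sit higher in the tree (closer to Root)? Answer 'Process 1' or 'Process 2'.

Process 2

Process 1: the feature that changes is [continuant]; the minimal node is [continuant] (depth 2).
In Process 2, [voice], [spread glottis] change, so the minimal spreading node is Laryngeal at depth 1.
Depth 1 < depth 2; Process 2 involves the structurally higher constituent Laryngeal.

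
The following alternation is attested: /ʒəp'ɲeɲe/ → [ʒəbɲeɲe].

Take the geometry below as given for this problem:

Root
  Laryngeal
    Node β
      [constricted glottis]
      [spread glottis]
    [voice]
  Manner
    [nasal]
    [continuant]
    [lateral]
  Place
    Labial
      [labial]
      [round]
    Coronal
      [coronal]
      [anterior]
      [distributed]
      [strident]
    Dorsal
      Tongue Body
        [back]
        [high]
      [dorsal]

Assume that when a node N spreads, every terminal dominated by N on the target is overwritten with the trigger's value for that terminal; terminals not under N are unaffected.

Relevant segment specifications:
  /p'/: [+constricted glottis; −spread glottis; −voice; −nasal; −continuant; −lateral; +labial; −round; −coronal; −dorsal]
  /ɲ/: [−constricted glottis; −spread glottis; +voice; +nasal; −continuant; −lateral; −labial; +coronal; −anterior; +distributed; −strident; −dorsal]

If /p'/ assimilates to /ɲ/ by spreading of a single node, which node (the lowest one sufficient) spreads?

Laryngeal

Feature comparison: [voice], [constricted glottis] differ between /p'/ and [b]; the remaining terminals match.
In this geometry the lowest node dominating all of them is Laryngeal: every daughter of Laryngeal dominates only a proper subset, so no lower node suffices.
Delinking /p'/'s Laryngeal and associating /ɲ/'s Laryngeal gives precisely the feature bundle of [b].
[nasal], [labial] — on which /ɲ/ differs from /p'/ — are unchanged, so Root cannot have spread; the constituent is no larger than Laryngeal.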